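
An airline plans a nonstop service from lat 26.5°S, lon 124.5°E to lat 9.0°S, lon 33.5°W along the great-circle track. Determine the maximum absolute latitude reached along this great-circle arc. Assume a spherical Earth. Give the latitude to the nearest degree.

The great circle lies in the plane with unit normal n̂ = (p₁ × p₂)/|p₁ × p₂|.
Here n̂_z ≈ -0.500; the vertex latitude is φ_max = arccos|n̂_z| ≈ 60.0°.
Check via Clairaut: cos φ_max = |cos φ₁| · sin C = cos(26.5°)·sin(146.0°) ≈ 0.500, again giving ≈ 60.0°.

≈ 60°S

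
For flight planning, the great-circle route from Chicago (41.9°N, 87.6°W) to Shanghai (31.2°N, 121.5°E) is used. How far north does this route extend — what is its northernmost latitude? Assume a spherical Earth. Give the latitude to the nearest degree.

The great circle lies in the plane with unit normal n̂ = (p₁ × p₂)/|p₁ × p₂|.
Here n̂_z ≈ -0.317; the vertex latitude is φ_max = arccos|n̂_z| ≈ 71.5°.
Check via Clairaut: cos φ_max = |cos φ₁| · sin C = cos(41.9°)·sin(25.2°) ≈ 0.317, again giving ≈ 71.5°.

≈ 72°N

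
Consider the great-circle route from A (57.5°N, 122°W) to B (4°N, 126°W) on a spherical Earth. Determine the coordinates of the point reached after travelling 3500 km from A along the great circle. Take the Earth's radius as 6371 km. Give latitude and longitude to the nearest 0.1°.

≈ (26.1°N, 124.9°W)

From cos δ = sin φ₁ sin φ₂ + cos φ₁ cos φ₂ cos Δλ, the central angle is δ ≈ 0.935 rad (53.6°). The total great-circle distance is δ·R ≈ 0.935 × 6371 ≈ 5959 km, so the target fraction is f = 3500/5959 ≈ 0.587.
Interpolate at f ≈ 0.587 with slerp weights a = sin((1−f)δ)/sin δ ≈ 0.468, b = sin(fδ)/sin δ ≈ 0.649.
p = a·p₁ + b·p₂ ≈ (-0.514, -0.737, 0.440); φ = arcsin(p_z) ≈ 26.09°, λ = atan2(p_y, p_x) ≈ -124.88°.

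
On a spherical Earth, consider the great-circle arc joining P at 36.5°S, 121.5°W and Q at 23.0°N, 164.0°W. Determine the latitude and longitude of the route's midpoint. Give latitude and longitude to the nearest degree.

From cos δ = sin φ₁ sin φ₂ + cos φ₁ cos φ₂ cos Δλ, the central angle is δ ≈ 1.252 rad (71.8°).
Interpolate at f = 1/2 with slerp weights a = sin((1−f)δ)/sin δ ≈ 0.617, b = sin(fδ)/sin δ ≈ 0.617.
p = a·p₁ + b·p₂ ≈ (-0.805, -0.580, -0.126); φ = arcsin(p_z) ≈ -7.23°, λ = atan2(p_y, p_x) ≈ -144.26°.

≈ 7°S, 144°W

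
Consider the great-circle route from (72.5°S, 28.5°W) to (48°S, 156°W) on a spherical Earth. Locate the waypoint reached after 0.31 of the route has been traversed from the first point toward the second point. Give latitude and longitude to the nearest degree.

Write both endpoints as unit vectors p₁, p₂ with components (cos φ cos λ, cos φ sin λ, sin φ).
The central angle between the endpoints is δ = arccos(p₁·p₂) ≈ 0.944 rad (54.1°).
Interpolate at f = 0.31 with slerp weights a = sin((1−f)δ)/sin δ ≈ 0.749, b = sin(fδ)/sin δ ≈ 0.356.
p = a·p₁ + b·p₂ ≈ (-0.020, -0.204, -0.979); φ = arcsin(p_z) ≈ -78.15°, λ = atan2(p_y, p_x) ≈ -95.57°.

≈ (78°S, 96°W)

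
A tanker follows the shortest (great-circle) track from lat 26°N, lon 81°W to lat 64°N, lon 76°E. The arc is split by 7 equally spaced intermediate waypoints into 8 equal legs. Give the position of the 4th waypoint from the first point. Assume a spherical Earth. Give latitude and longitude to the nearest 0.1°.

Convert each endpoint to a unit vector on the sphere (x = cos φ cos λ, y = cos φ sin λ, z = sin φ).
The central angle between the endpoints is δ = arccos(p₁·p₂) ≈ 1.539 rad (88.2°).
Interpolate at f = 4/8 with slerp weights a = sin((1−f)δ)/sin δ ≈ 0.696, b = sin(fδ)/sin δ ≈ 0.696.
p = a·p₁ + b·p₂ ≈ (0.172, -0.322, 0.931); φ = arcsin(p_z) ≈ 68.60°, λ = atan2(p_y, p_x) ≈ -61.92°.

≈ lat 68.6°N, lon 61.9°W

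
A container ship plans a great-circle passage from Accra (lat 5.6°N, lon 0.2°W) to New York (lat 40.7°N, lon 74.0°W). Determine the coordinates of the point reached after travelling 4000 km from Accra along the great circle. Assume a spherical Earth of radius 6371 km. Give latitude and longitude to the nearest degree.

Write both endpoints as unit vectors p₁, p₂ with components (cos φ cos λ, cos φ sin λ, sin φ).
The central angle between the endpoints is δ = arccos(p₁·p₂) ≈ 1.293 rad (74.1°). The total great-circle distance is δ·R ≈ 1.293 × 6371 ≈ 8238 km, so the target fraction is f = 4000/8238 ≈ 0.486.
Interpolate at f ≈ 0.486 with slerp weights a = sin((1−f)δ)/sin δ ≈ 0.642, b = sin(fδ)/sin δ ≈ 0.611.
p = a·p₁ + b·p₂ ≈ (0.766, -0.447, 0.461); φ = arcsin(p_z) ≈ 27.45°, λ = atan2(p_y, p_x) ≈ -30.27°.

≈ lat 27°N, lon 30°W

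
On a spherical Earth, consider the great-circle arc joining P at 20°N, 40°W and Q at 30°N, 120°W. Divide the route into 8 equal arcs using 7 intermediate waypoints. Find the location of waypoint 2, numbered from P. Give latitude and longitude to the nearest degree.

From cos δ = sin φ₁ sin φ₂ + cos φ₁ cos φ₂ cos Δλ, the central angle is δ ≈ 1.253 rad (71.8°).
Interpolate at f = 2/8 with slerp weights a = sin((1−f)δ)/sin δ ≈ 0.850, b = sin(fδ)/sin δ ≈ 0.324.
p = a·p₁ + b·p₂ ≈ (0.471, -0.757, 0.453); φ = arcsin(p_z) ≈ 26.93°, λ = atan2(p_y, p_x) ≈ -58.08°.

≈ 27°N, 58°W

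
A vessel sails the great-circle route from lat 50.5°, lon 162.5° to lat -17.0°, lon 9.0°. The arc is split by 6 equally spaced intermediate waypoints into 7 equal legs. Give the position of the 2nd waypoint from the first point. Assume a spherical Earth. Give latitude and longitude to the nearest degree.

The haversine formula gives a central angle δ ≈ 2.450 rad (140.4°) between the endpoints.
Interpolate at f = 2/7 with slerp weights a = sin((1−f)δ)/sin δ ≈ 1.542, b = sin(fδ)/sin δ ≈ 1.009.
p = a·p₁ + b·p₂ ≈ (0.018, 0.446, 0.895); φ = arcsin(p_z) ≈ 63.49°, λ = atan2(p_y, p_x) ≈ 87.70°.

≈ lat 63°, lon 88°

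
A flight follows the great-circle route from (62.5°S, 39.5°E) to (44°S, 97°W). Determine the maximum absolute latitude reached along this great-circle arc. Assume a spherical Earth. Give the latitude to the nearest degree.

The great circle lies in the plane with unit normal n̂ = (p₁ × p₂)/|p₁ × p₂|.
Here n̂_z ≈ -0.247; the vertex latitude is φ_max = arccos|n̂_z| ≈ 75.7°.

≈ 76°S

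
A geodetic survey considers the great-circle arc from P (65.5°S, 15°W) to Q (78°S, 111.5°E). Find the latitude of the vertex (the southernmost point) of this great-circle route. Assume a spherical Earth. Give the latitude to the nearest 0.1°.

The great circle lies in the plane with unit normal n̂ = (p₁ × p₂)/|p₁ × p₂|.
Here n̂_z ≈ +0.127; the vertex latitude is φ_max = arccos|n̂_z| ≈ 82.7°.
Check via Clairaut: cos φ_max = |cos φ₁| · sin C = cos(65.5°)·sin(162.1°) ≈ 0.127, again giving ≈ 82.7°.

≈ 82.7°S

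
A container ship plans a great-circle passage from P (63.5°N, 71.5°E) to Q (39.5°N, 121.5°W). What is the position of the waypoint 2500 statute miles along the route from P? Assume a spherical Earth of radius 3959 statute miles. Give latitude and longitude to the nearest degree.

≈ (79°N, 142°W)

Convert each endpoint to a unit vector on the sphere (x = cos φ cos λ, y = cos φ sin λ, z = sin φ).
The central angle between the endpoints is δ = arccos(p₁·p₂) ≈ 1.335 rad (76.5°). The total great-circle distance is δ·R ≈ 1.335 × 3959 ≈ 5285 mi, so the target fraction is f = 2500/5285 ≈ 0.473.
Interpolate at f ≈ 0.473 with slerp weights a = sin((1−f)δ)/sin δ ≈ 0.665, b = sin(fδ)/sin δ ≈ 0.607.
p = a·p₁ + b·p₂ ≈ (-0.151, -0.118, 0.982); φ = arcsin(p_z) ≈ 78.97°, λ = atan2(p_y, p_x) ≈ -141.93°.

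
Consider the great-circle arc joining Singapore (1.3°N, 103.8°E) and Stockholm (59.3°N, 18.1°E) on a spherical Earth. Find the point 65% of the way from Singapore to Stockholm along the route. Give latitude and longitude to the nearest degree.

≈ 47°N, 66°E

The haversine formula gives a central angle δ ≈ 1.513 rad (86.7°) between the endpoints.
Interpolate at f = 0.65 with slerp weights a = sin((1−f)δ)/sin δ ≈ 0.506, b = sin(fδ)/sin δ ≈ 0.834.
p = a·p₁ + b·p₂ ≈ (0.284, 0.624, 0.728); φ = arcsin(p_z) ≈ 46.75°, λ = atan2(p_y, p_x) ≈ 65.51°.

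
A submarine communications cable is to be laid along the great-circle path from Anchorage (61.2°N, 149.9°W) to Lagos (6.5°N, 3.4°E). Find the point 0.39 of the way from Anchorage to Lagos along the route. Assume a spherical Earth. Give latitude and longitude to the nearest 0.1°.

≈ (68.8°N, 32.2°W)

Write both endpoints as unit vectors p₁, p₂ with components (cos φ cos λ, cos φ sin λ, sin φ).
The central angle between the endpoints is δ = arccos(p₁·p₂) ≈ 1.905 rad (109.2°).
Interpolate at f = 0.39 with slerp weights a = sin((1−f)δ)/sin δ ≈ 0.972, b = sin(fδ)/sin δ ≈ 0.716.
p = a·p₁ + b·p₂ ≈ (0.306, -0.193, 0.933); φ = arcsin(p_z) ≈ 68.83°, λ = atan2(p_y, p_x) ≈ -32.22°.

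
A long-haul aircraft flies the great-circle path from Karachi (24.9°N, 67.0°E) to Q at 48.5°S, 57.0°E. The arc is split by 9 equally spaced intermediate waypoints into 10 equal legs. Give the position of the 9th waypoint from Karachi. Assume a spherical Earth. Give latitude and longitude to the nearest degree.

Write both endpoints as unit vectors p₁, p₂ with components (cos φ cos λ, cos φ sin λ, sin φ).
The central angle between the endpoints is δ = arccos(p₁·p₂) ≈ 1.291 rad (73.9°).
Interpolate at f = 9/10 with slerp weights a = sin((1−f)δ)/sin δ ≈ 0.134, b = sin(fδ)/sin δ ≈ 0.955.
p = a·p₁ + b·p₂ ≈ (0.392, 0.642, -0.659); φ = arcsin(p_z) ≈ -41.19°, λ = atan2(p_y, p_x) ≈ 58.61°.

≈ 41°S, 59°E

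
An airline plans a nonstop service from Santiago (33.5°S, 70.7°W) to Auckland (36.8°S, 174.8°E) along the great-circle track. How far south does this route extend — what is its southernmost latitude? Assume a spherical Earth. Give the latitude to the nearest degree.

The great circle lies in the plane with unit normal n̂ = (p₁ × p₂)/|p₁ × p₂|.
Here n̂_z ≈ -0.608; the vertex latitude is φ_max = arccos|n̂_z| ≈ 52.5°.
Check via Clairaut: cos φ_max = |cos φ₁| · sin C = cos(33.5°)·sin(133.1°) ≈ 0.608, again giving ≈ 52.5°.

≈ 53°S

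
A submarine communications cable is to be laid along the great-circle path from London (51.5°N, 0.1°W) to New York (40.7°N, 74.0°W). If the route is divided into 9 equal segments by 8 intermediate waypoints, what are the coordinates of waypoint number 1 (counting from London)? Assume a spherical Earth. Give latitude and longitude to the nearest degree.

Write both endpoints as unit vectors p₁, p₂ with components (cos φ cos λ, cos φ sin λ, sin φ).
The central angle between the endpoints is δ = arccos(p₁·p₂) ≈ 0.875 rad (50.1°).
Interpolate at f = 1/9 with slerp weights a = sin((1−f)δ)/sin δ ≈ 0.914, b = sin(fδ)/sin δ ≈ 0.126.
p = a·p₁ + b·p₂ ≈ (0.596, -0.093, 0.798); φ = arcsin(p_z) ≈ 52.93°, λ = atan2(p_y, p_x) ≈ -8.89°.

≈ (53°N, 9°W)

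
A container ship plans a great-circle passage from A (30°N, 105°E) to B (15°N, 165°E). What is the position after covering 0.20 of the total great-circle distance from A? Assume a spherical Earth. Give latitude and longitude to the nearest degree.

Convert each endpoint to a unit vector on the sphere (x = cos φ cos λ, y = cos φ sin λ, z = sin φ).
The central angle between the endpoints is δ = arccos(p₁·p₂) ≈ 0.991 rad (56.8°).
Interpolate at f = 0.20 with slerp weights a = sin((1−f)δ)/sin δ ≈ 0.851, b = sin(fδ)/sin δ ≈ 0.235.
p = a·p₁ + b·p₂ ≈ (-0.410, 0.771, 0.487); φ = arcsin(p_z) ≈ 29.12°, λ = atan2(p_y, p_x) ≈ 118.03°.

≈ (29°N, 118°E)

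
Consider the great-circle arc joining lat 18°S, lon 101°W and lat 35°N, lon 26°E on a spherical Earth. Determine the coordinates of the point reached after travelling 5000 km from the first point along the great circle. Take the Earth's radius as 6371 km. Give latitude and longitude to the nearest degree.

Convert each endpoint to a unit vector on the sphere (x = cos φ cos λ, y = cos φ sin λ, z = sin φ).
The central angle between the endpoints is δ = arccos(p₁·p₂) ≈ 2.273 rad (130.2°). The total great-circle distance is δ·R ≈ 2.273 × 6371 ≈ 14483 km, so the target fraction is f = 5000/14483 ≈ 0.345.
Interpolate at f ≈ 0.345 with slerp weights a = sin((1−f)δ)/sin δ ≈ 1.306, b = sin(fδ)/sin δ ≈ 0.926.
p = a·p₁ + b·p₂ ≈ (0.445, -0.887, 0.128); φ = arcsin(p_z) ≈ 7.33°, λ = atan2(p_y, p_x) ≈ -63.36°.

≈ lat 7°N, lon 63°W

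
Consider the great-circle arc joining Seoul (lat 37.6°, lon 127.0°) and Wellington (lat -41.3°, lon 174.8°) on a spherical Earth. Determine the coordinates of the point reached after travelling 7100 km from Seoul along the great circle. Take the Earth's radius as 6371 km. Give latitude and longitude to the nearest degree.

≈ lat -19°, lon 159°

From cos δ = sin φ₁ sin φ₂ + cos φ₁ cos φ₂ cos Δλ, the central angle is δ ≈ 1.574 rad (90.2°). The total great-circle distance is δ·R ≈ 1.574 × 6371 ≈ 10026 km, so the target fraction is f = 7100/10026 ≈ 0.708.
Interpolate at f ≈ 0.708 with slerp weights a = sin((1−f)δ)/sin δ ≈ 0.443, b = sin(fδ)/sin δ ≈ 0.898.
p = a·p₁ + b·p₂ ≈ (-0.883, 0.342, -0.322); φ = arcsin(p_z) ≈ -18.78°, λ = atan2(p_y, p_x) ≈ 158.85°.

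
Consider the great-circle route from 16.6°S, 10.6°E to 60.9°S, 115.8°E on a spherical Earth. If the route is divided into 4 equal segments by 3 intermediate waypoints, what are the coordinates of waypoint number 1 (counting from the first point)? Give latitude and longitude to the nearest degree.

≈ 34°S, 22°E

Convert each endpoint to a unit vector on the sphere (x = cos φ cos λ, y = cos φ sin λ, z = sin φ).
The central angle between the endpoints is δ = arccos(p₁·p₂) ≈ 1.443 rad (82.7°).
Interpolate at f = 1/4 with slerp weights a = sin((1−f)δ)/sin δ ≈ 0.890, b = sin(fδ)/sin δ ≈ 0.356.
p = a·p₁ + b·p₂ ≈ (0.763, 0.313, -0.565); φ = arcsin(p_z) ≈ -34.42°, λ = atan2(p_y, p_x) ≈ 22.28°.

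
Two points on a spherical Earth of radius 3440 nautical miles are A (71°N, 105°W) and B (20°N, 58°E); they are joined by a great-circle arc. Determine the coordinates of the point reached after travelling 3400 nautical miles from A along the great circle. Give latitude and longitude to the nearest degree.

Write both endpoints as unit vectors p₁, p₂ with components (cos φ cos λ, cos φ sin λ, sin φ).
The central angle between the endpoints is δ = arccos(p₁·p₂) ≈ 1.540 rad (88.2°). The total great-circle distance is δ·R ≈ 1.540 × 3440 ≈ 5298 nmi, so the target fraction is f = 3400/5298 ≈ 0.642.
Interpolate at f ≈ 0.642 with slerp weights a = sin((1−f)δ)/sin δ ≈ 0.524, b = sin(fδ)/sin δ ≈ 0.836.
p = a·p₁ + b·p₂ ≈ (0.372, 0.501, 0.782); φ = arcsin(p_z) ≈ 51.40°, λ = atan2(p_y, p_x) ≈ 53.41°.

≈ (51°N, 53°E)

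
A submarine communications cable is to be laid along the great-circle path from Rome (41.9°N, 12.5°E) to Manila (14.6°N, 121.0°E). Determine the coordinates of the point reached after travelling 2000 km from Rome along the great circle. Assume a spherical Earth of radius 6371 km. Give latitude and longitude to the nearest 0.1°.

≈ (46.5°N, 36.9°E)

Write both endpoints as unit vectors p₁, p₂ with components (cos φ cos λ, cos φ sin λ, sin φ).
The central angle between the endpoints is δ = arccos(p₁·p₂) ≈ 1.631 rad (93.5°). The total great-circle distance is δ·R ≈ 1.631 × 6371 ≈ 10391 km, so the target fraction is f = 2000/10391 ≈ 0.192.
Interpolate at f ≈ 0.192 with slerp weights a = sin((1−f)δ)/sin δ ≈ 0.970, b = sin(fδ)/sin δ ≈ 0.309.
p = a·p₁ + b·p₂ ≈ (0.551, 0.413, 0.726); φ = arcsin(p_z) ≈ 46.52°, λ = atan2(p_y, p_x) ≈ 36.87°.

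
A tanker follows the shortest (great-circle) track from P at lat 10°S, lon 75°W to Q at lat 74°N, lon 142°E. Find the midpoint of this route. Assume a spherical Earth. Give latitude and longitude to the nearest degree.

≈ lat 45°N, lon 87°W

Write both endpoints as unit vectors p₁, p₂ with components (cos φ cos λ, cos φ sin λ, sin φ).
The central angle between the endpoints is δ = arccos(p₁·p₂) ≈ 1.965 rad (112.6°).
Interpolate at f = 1/2 with slerp weights a = sin((1−f)δ)/sin δ ≈ 0.901, b = sin(fδ)/sin δ ≈ 0.901.
p = a·p₁ + b·p₂ ≈ (0.034, -0.704, 0.709); φ = arcsin(p_z) ≈ 45.19°, λ = atan2(p_y, p_x) ≈ -87.24°.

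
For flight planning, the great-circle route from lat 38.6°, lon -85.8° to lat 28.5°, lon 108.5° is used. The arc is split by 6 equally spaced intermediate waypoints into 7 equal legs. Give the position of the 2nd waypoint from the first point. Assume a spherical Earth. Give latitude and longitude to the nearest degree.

Write both endpoints as unit vectors p₁, p₂ with components (cos φ cos λ, cos φ sin λ, sin φ).
The central angle between the endpoints is δ = arccos(p₁·p₂) ≈ 1.947 rad (111.6°).
Interpolate at f = 2/7 with slerp weights a = sin((1−f)δ)/sin δ ≈ 1.058, b = sin(fδ)/sin δ ≈ 0.568.
p = a·p₁ + b·p₂ ≈ (-0.098, -0.351, 0.931); φ = arcsin(p_z) ≈ 68.61°, λ = atan2(p_y, p_x) ≈ -105.56°.

≈ lat 69°, lon -106°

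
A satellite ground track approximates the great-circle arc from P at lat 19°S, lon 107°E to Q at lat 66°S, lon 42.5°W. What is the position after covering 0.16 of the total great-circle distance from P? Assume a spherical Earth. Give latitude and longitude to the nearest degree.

≈ lat 33°S, lon 103°E

Convert each endpoint to a unit vector on the sphere (x = cos φ cos λ, y = cos φ sin λ, z = sin φ).
The central angle between the endpoints is δ = arccos(p₁·p₂) ≈ 1.605 rad (91.9°).
Interpolate at f = 0.16 with slerp weights a = sin((1−f)δ)/sin δ ≈ 0.976, b = sin(fδ)/sin δ ≈ 0.254.
p = a·p₁ + b·p₂ ≈ (-0.194, 0.813, -0.550); φ = arcsin(p_z) ≈ -33.36°, λ = atan2(p_y, p_x) ≈ 103.40°.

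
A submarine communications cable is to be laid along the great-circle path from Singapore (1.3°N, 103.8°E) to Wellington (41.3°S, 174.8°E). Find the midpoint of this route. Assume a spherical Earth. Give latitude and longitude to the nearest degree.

Write both endpoints as unit vectors p₁, p₂ with components (cos φ cos λ, cos φ sin λ, sin φ).
The central angle between the endpoints is δ = arccos(p₁·p₂) ≈ 1.339 rad (76.7°).
Interpolate at f = 1/2 with slerp weights a = sin((1−f)δ)/sin δ ≈ 0.638, b = sin(fδ)/sin δ ≈ 0.638.
p = a·p₁ + b·p₂ ≈ (-0.629, 0.663, -0.406); φ = arcsin(p_z) ≈ -23.98°, λ = atan2(p_y, p_x) ≈ 133.52°.

≈ (24°S, 134°E)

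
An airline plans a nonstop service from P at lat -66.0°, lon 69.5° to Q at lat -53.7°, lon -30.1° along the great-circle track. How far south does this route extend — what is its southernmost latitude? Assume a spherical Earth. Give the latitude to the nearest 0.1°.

The great circle lies in the plane with unit normal n̂ = (p₁ × p₂)/|p₁ × p₂|.
Here n̂_z ≈ -0.331; the vertex latitude is φ_max = arccos|n̂_z| ≈ 70.7°.
Check via Clairaut: cos φ_max = |cos φ₁| · sin C = cos(66.0°)·sin(125.6°) ≈ 0.331, again giving ≈ 70.7°.

≈ -70.7°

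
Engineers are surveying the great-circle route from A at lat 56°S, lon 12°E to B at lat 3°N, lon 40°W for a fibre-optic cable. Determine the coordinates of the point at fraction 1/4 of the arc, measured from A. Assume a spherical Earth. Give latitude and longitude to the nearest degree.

≈ lat 44°S, lon 9°W

Write both endpoints as unit vectors p₁, p₂ with components (cos φ cos λ, cos φ sin λ, sin φ).
The central angle between the endpoints is δ = arccos(p₁·p₂) ≈ 1.266 rad (72.5°).
Interpolate at f = 1/4 with slerp weights a = sin((1−f)δ)/sin δ ≈ 0.852, b = sin(fδ)/sin δ ≈ 0.326.
p = a·p₁ + b·p₂ ≈ (0.716, -0.110, -0.690); φ = arcsin(p_z) ≈ -43.60°, λ = atan2(p_y, p_x) ≈ -8.76°.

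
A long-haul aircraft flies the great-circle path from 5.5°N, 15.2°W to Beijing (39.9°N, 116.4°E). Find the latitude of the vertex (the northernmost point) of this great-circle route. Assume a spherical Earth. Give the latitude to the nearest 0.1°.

The great circle lies in the plane with unit normal n̂ = (p₁ × p₂)/|p₁ × p₂|.
Here n̂_z ≈ +0.638; the vertex latitude is φ_max = arccos|n̂_z| ≈ 50.4°.
Check via Clairaut: cos φ_max = |cos φ₁| · sin C = cos(5.5°)·sin(39.9°) ≈ 0.638, again giving ≈ 50.4°.

≈ 50.4°N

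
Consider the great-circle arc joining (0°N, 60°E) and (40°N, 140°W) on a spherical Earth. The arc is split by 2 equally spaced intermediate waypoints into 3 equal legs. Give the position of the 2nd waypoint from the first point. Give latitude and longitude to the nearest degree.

≈ (68°N, 152°E)

Write both endpoints as unit vectors p₁, p₂ with components (cos φ cos λ, cos φ sin λ, sin φ).
The central angle between the endpoints is δ = arccos(p₁·p₂) ≈ 2.374 rad (136.0°).
Interpolate at f = 2/3 with slerp weights a = sin((1−f)δ)/sin δ ≈ 1.025, b = sin(fδ)/sin δ ≈ 1.441.
p = a·p₁ + b·p₂ ≈ (-0.333, 0.178, 0.926); φ = arcsin(p_z) ≈ 67.81°, λ = atan2(p_y, p_x) ≈ 151.84°.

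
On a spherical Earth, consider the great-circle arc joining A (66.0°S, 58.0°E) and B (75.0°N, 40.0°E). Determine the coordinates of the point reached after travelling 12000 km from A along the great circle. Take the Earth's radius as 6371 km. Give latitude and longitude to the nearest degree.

≈ (42°N, 49°E)

From cos δ = sin φ₁ sin φ₂ + cos φ₁ cos φ₂ cos Δλ, the central angle is δ ≈ 2.469 rad (141.5°). The total great-circle distance is δ·R ≈ 2.469 × 6371 ≈ 15731 km, so the target fraction is f = 12000/15731 ≈ 0.763.
Interpolate at f ≈ 0.763 with slerp weights a = sin((1−f)δ)/sin δ ≈ 0.887, b = sin(fδ)/sin δ ≈ 1.528.
p = a·p₁ + b·p₂ ≈ (0.494, 0.560, 0.665); φ = arcsin(p_z) ≈ 41.67°, λ = atan2(p_y, p_x) ≈ 48.59°.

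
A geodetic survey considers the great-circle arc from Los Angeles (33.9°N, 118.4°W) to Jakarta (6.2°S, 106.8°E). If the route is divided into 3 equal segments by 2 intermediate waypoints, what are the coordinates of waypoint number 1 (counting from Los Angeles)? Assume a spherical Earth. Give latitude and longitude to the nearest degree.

≈ (39°N, 173°W)

From cos δ = sin φ₁ sin φ₂ + cos φ₁ cos φ₂ cos Δλ, the central angle is δ ≈ 2.267 rad (129.9°).
Interpolate at f = 1/3 with slerp weights a = sin((1−f)δ)/sin δ ≈ 1.302, b = sin(fδ)/sin δ ≈ 0.894.
p = a·p₁ + b·p₂ ≈ (-0.771, -0.099, 0.629); φ = arcsin(p_z) ≈ 39.00°, λ = atan2(p_y, p_x) ≈ -172.67°.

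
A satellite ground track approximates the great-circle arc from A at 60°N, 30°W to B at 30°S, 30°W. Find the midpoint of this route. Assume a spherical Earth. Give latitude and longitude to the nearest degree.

≈ 15°N, 30°W

Convert each endpoint to a unit vector on the sphere (x = cos φ cos λ, y = cos φ sin λ, z = sin φ).
The central angle between the endpoints is δ = arccos(p₁·p₂) ≈ 1.571 rad (90.0°).
Interpolate at f = 1/2 with slerp weights a = sin((1−f)δ)/sin δ ≈ 0.707, b = sin(fδ)/sin δ ≈ 0.707.
p = a·p₁ + b·p₂ ≈ (0.837, -0.483, 0.259); φ = arcsin(p_z) ≈ 15.00°, λ = atan2(p_y, p_x) ≈ -30.00°.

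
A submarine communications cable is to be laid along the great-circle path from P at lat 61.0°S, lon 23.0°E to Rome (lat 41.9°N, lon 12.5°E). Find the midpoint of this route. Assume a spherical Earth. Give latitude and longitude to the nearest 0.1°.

≈ lat 9.6°S, lon 16.6°E

The haversine formula gives a central angle δ ≈ 1.802 rad (103.3°) between the endpoints.
Interpolate at f = 1/2 with slerp weights a = sin((1−f)δ)/sin δ ≈ 0.805, b = sin(fδ)/sin δ ≈ 0.805.
p = a·p₁ + b·p₂ ≈ (0.945, 0.282, -0.167); φ = arcsin(p_z) ≈ -9.59°, λ = atan2(p_y, p_x) ≈ 16.64°.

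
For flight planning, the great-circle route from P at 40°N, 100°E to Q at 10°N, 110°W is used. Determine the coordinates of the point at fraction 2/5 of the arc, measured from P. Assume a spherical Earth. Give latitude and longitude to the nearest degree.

Write both endpoints as unit vectors p₁, p₂ with components (cos φ cos λ, cos φ sin λ, sin φ).
The central angle between the endpoints is δ = arccos(p₁·p₂) ≈ 2.143 rad (122.8°).
Interpolate at f = 2/5 with slerp weights a = sin((1−f)δ)/sin δ ≈ 1.142, b = sin(fδ)/sin δ ≈ 0.899.
p = a·p₁ + b·p₂ ≈ (-0.455, 0.029, 0.890); φ = arcsin(p_z) ≈ 62.89°, λ = atan2(p_y, p_x) ≈ 176.36°.

≈ 63°N, 176°E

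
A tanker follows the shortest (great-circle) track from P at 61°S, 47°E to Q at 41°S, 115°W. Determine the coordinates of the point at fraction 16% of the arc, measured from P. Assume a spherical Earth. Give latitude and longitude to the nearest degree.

≈ 73°S, 37°E

The haversine formula gives a central angle δ ≈ 1.343 rad (76.9°) between the endpoints.
Interpolate at f = 0.16 with slerp weights a = sin((1−f)δ)/sin δ ≈ 0.928, b = sin(fδ)/sin δ ≈ 0.219.
p = a·p₁ + b·p₂ ≈ (0.237, 0.179, -0.955); φ = arcsin(p_z) ≈ -72.72°, λ = atan2(p_y, p_x) ≈ 37.10°.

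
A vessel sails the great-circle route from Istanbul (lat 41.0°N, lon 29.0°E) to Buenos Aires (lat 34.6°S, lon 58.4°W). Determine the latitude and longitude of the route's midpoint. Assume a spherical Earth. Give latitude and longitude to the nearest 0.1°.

≈ lat 4.4°N, lon 17.1°W

Convert each endpoint to a unit vector on the sphere (x = cos φ cos λ, y = cos φ sin λ, z = sin φ).
The central angle between the endpoints is δ = arccos(p₁·p₂) ≈ 1.922 rad (110.1°).
Interpolate at f = 1/2 with slerp weights a = sin((1−f)δ)/sin δ ≈ 0.873, b = sin(fδ)/sin δ ≈ 0.873.
p = a·p₁ + b·p₂ ≈ (0.953, -0.293, 0.077); φ = arcsin(p_z) ≈ 4.42°, λ = atan2(p_y, p_x) ≈ -17.07°.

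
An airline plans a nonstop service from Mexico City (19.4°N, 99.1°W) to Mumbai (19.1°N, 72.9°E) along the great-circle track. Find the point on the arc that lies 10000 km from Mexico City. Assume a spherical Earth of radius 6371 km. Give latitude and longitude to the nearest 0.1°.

≈ 67.4°N, 48.2°E

From cos δ = sin φ₁ sin φ₂ + cos φ₁ cos φ₂ cos Δλ, the central angle is δ ≈ 2.456 rad (140.7°). The total great-circle distance is δ·R ≈ 2.456 × 6371 ≈ 15646 km, so the target fraction is f = 10000/15646 ≈ 0.639.
Interpolate at f ≈ 0.639 with slerp weights a = sin((1−f)δ)/sin δ ≈ 1.223, b = sin(fδ)/sin δ ≈ 1.579.
p = a·p₁ + b·p₂ ≈ (0.256, 0.287, 0.923); φ = arcsin(p_z) ≈ 67.38°, λ = atan2(p_y, p_x) ≈ 48.23°.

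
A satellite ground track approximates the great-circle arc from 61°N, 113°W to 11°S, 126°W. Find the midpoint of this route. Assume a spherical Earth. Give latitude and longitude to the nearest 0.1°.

≈ 25.1°N, 121.7°W

From cos δ = sin φ₁ sin φ₂ + cos φ₁ cos φ₂ cos Δλ, the central angle is δ ≈ 1.269 rad (72.7°).
Interpolate at f = 1/2 with slerp weights a = sin((1−f)δ)/sin δ ≈ 0.621, b = sin(fδ)/sin δ ≈ 0.621.
p = a·p₁ + b·p₂ ≈ (-0.476, -0.770, 0.425); φ = arcsin(p_z) ≈ 25.13°, λ = atan2(p_y, p_x) ≈ -121.71°.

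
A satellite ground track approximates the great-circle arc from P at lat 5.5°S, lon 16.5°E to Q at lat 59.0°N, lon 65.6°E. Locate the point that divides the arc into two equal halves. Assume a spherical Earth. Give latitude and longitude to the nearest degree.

≈ lat 29°N, lon 33°E

Convert each endpoint to a unit vector on the sphere (x = cos φ cos λ, y = cos φ sin λ, z = sin φ).
The central angle between the endpoints is δ = arccos(p₁·p₂) ≈ 1.314 rad (75.3°).
Interpolate at f = 1/2 with slerp weights a = sin((1−f)δ)/sin δ ≈ 0.632, b = sin(fδ)/sin δ ≈ 0.632.
p = a·p₁ + b·p₂ ≈ (0.737, 0.475, 0.481); φ = arcsin(p_z) ≈ 28.74°, λ = atan2(p_y, p_x) ≈ 32.78°.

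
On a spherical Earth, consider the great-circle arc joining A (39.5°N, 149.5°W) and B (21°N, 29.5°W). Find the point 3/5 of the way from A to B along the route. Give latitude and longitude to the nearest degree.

Convert each endpoint to a unit vector on the sphere (x = cos φ cos λ, y = cos φ sin λ, z = sin φ).
The central angle between the endpoints is δ = arccos(p₁·p₂) ≈ 1.703 rad (97.6°).
Interpolate at f = 3/5 with slerp weights a = sin((1−f)δ)/sin δ ≈ 0.635, b = sin(fδ)/sin δ ≈ 0.861.
p = a·p₁ + b·p₂ ≈ (0.277, -0.645, 0.713); φ = arcsin(p_z) ≈ 45.45°, λ = atan2(p_y, p_x) ≈ -66.75°.

≈ (45°N, 67°W)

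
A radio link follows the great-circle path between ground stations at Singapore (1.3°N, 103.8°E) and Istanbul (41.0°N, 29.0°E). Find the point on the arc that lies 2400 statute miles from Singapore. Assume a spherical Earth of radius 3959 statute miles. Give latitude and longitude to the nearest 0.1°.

Write both endpoints as unit vectors p₁, p₂ with components (cos φ cos λ, cos φ sin λ, sin φ).
The central angle between the endpoints is δ = arccos(p₁·p₂) ≈ 1.356 rad (77.7°). The total great-circle distance is δ·R ≈ 1.356 × 3959 ≈ 5370 mi, so the target fraction is f = 2400/5370 ≈ 0.447.
Interpolate at f ≈ 0.447 with slerp weights a = sin((1−f)δ)/sin δ ≈ 0.698, b = sin(fδ)/sin δ ≈ 0.583.
p = a·p₁ + b·p₂ ≈ (0.218, 0.891, 0.398); φ = arcsin(p_z) ≈ 23.48°, λ = atan2(p_y, p_x) ≈ 76.22°.

≈ 23.5°N, 76.2°E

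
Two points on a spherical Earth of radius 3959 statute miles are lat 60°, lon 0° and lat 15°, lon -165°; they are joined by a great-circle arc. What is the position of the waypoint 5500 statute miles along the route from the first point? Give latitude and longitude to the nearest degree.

≈ lat 39°, lon -161°

Write both endpoints as unit vectors p₁, p₂ with components (cos φ cos λ, cos φ sin λ, sin φ).
The central angle between the endpoints is δ = arccos(p₁·p₂) ≈ 1.816 rad (104.0°). The total great-circle distance is δ·R ≈ 1.816 × 3959 ≈ 7188 mi, so the target fraction is f = 5500/7188 ≈ 0.765.
Interpolate at f ≈ 0.765 with slerp weights a = sin((1−f)δ)/sin δ ≈ 0.426, b = sin(fδ)/sin δ ≈ 1.014.
p = a·p₁ + b·p₂ ≈ (-0.733, -0.253, 0.632); φ = arcsin(p_z) ≈ 39.16°, λ = atan2(p_y, p_x) ≈ -160.92°.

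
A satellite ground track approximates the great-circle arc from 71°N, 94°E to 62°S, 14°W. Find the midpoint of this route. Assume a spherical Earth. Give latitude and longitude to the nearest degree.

≈ 7°N, 26°E

From cos δ = sin φ₁ sin φ₂ + cos φ₁ cos φ₂ cos Δλ, the central angle is δ ≈ 2.651 rad (151.9°).
Interpolate at f = 1/2 with slerp weights a = sin((1−f)δ)/sin δ ≈ 2.059, b = sin(fδ)/sin δ ≈ 2.059.
p = a·p₁ + b·p₂ ≈ (0.891, 0.435, 0.129); φ = arcsin(p_z) ≈ 7.40°, λ = atan2(p_y, p_x) ≈ 26.01°.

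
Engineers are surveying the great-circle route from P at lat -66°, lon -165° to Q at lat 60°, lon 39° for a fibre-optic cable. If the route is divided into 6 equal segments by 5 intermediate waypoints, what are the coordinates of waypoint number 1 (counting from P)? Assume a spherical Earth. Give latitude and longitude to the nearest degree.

Convert each endpoint to a unit vector on the sphere (x = cos φ cos λ, y = cos φ sin λ, z = sin φ).
The central angle between the endpoints is δ = arccos(p₁·p₂) ≈ 2.926 rad (167.7°).
Interpolate at f = 1/6 with slerp weights a = sin((1−f)δ)/sin δ ≈ 3.028, b = sin(fδ)/sin δ ≈ 2.195.
p = a·p₁ + b·p₂ ≈ (-0.337, 0.372, -0.865); φ = arcsin(p_z) ≈ -59.89°, λ = atan2(p_y, p_x) ≈ 132.15°.

≈ lat -60°, lon 132°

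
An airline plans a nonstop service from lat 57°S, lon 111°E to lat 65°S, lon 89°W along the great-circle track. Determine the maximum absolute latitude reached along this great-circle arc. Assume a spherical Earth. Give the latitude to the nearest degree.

The great circle lies in the plane with unit normal n̂ = (p₁ × p₂)/|p₁ × p₂|.
Here n̂_z ≈ +0.094; the vertex latitude is φ_max = arccos|n̂_z| ≈ 84.6°.
Check via Clairaut: cos φ_max = |cos φ₁| · sin C = cos(57.0°)·sin(170.1°) ≈ 0.094, again giving ≈ 84.6°.

≈ 85°S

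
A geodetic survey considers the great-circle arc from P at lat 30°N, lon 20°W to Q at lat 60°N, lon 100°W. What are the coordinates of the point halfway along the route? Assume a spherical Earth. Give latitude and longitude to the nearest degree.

≈ lat 52°N, lon 47°W

From cos δ = sin φ₁ sin φ₂ + cos φ₁ cos φ₂ cos Δλ, the central angle is δ ≈ 1.038 rad (59.5°).
Interpolate at f = 1/2 with slerp weights a = sin((1−f)δ)/sin δ ≈ 0.576, b = sin(fδ)/sin δ ≈ 0.576.
p = a·p₁ + b·p₂ ≈ (0.419, -0.454, 0.787); φ = arcsin(p_z) ≈ 51.86°, λ = atan2(p_y, p_x) ≈ -47.33°.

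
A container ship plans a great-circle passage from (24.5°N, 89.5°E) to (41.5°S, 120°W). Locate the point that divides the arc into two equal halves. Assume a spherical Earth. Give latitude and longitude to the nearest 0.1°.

≈ (28.8°S, 144.5°E)

Write both endpoints as unit vectors p₁, p₂ with components (cos φ cos λ, cos φ sin λ, sin φ).
The central angle between the endpoints is δ = arccos(p₁·p₂) ≈ 2.622 rad (150.2°).
Interpolate at f = 1/2 with slerp weights a = sin((1−f)δ)/sin δ ≈ 1.946, b = sin(fδ)/sin δ ≈ 1.946.
p = a·p₁ + b·p₂ ≈ (-0.713, 0.508, -0.482); φ = arcsin(p_z) ≈ -28.84°, λ = atan2(p_y, p_x) ≈ 144.51°.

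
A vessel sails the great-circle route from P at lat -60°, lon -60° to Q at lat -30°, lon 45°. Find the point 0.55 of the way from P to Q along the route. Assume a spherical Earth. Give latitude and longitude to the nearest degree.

Write both endpoints as unit vectors p₁, p₂ with components (cos φ cos λ, cos φ sin λ, sin φ).
The central angle between the endpoints is δ = arccos(p₁·p₂) ≈ 1.244 rad (71.3°).
Interpolate at f = 0.55 with slerp weights a = sin((1−f)δ)/sin δ ≈ 0.561, b = sin(fδ)/sin δ ≈ 0.667.
p = a·p₁ + b·p₂ ≈ (0.549, 0.166, -0.819); φ = arcsin(p_z) ≈ -55.01°, λ = atan2(p_y, p_x) ≈ 16.82°.

≈ lat -55°, lon 17°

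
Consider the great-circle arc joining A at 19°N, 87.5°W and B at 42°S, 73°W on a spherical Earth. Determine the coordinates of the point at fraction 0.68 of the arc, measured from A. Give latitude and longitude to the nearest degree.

≈ 23°S, 79°W

Convert each endpoint to a unit vector on the sphere (x = cos φ cos λ, y = cos φ sin λ, z = sin φ).
The central angle between the endpoints is δ = arccos(p₁·p₂) ≈ 1.090 rad (62.5°).
Interpolate at f = 0.68 with slerp weights a = sin((1−f)δ)/sin δ ≈ 0.385, b = sin(fδ)/sin δ ≈ 0.762.
p = a·p₁ + b·p₂ ≈ (0.181, -0.905, -0.384); φ = arcsin(p_z) ≈ -22.59°, λ = atan2(p_y, p_x) ≈ -78.67°.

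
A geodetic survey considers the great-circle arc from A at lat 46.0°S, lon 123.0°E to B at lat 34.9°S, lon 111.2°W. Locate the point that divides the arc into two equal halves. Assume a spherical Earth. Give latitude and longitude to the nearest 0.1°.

Convert each endpoint to a unit vector on the sphere (x = cos φ cos λ, y = cos φ sin λ, z = sin φ).
The central angle between the endpoints is δ = arccos(p₁·p₂) ≈ 1.492 rad (85.5°).
Interpolate at f = 1/2 with slerp weights a = sin((1−f)δ)/sin δ ≈ 0.681, b = sin(fδ)/sin δ ≈ 0.681.
p = a·p₁ + b·p₂ ≈ (-0.460, -0.124, -0.879); φ = arcsin(p_z) ≈ -61.57°, λ = atan2(p_y, p_x) ≈ -164.90°.

≈ lat 61.6°S, lon 164.9°W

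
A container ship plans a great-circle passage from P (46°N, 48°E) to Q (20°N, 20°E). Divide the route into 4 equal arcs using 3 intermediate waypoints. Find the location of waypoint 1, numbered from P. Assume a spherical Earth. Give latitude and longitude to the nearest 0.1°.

Write both endpoints as unit vectors p₁, p₂ with components (cos φ cos λ, cos φ sin λ, sin φ).
The central angle between the endpoints is δ = arccos(p₁·p₂) ≈ 0.605 rad (34.7°).
Interpolate at f = 1/4 with slerp weights a = sin((1−f)δ)/sin δ ≈ 0.771, b = sin(fδ)/sin δ ≈ 0.265.
p = a·p₁ + b·p₂ ≈ (0.592, 0.483, 0.645); φ = arcsin(p_z) ≈ 40.17°, λ = atan2(p_y, p_x) ≈ 39.20°.

≈ (40.2°N, 39.2°E)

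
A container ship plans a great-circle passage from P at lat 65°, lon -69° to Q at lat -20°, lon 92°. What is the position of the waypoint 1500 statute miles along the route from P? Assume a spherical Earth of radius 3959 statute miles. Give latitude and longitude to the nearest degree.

≈ lat 80°, lon -9°

Convert each endpoint to a unit vector on the sphere (x = cos φ cos λ, y = cos φ sin λ, z = sin φ).
The central angle between the endpoints is δ = arccos(p₁·p₂) ≈ 2.326 rad (133.3°). The total great-circle distance is δ·R ≈ 2.326 × 3959 ≈ 9209 mi, so the target fraction is f = 1500/9209 ≈ 0.163.
Interpolate at f ≈ 0.163 with slerp weights a = sin((1−f)δ)/sin δ ≈ 1.277, b = sin(fδ)/sin δ ≈ 0.508.
p = a·p₁ + b·p₂ ≈ (0.177, -0.027, 0.984); φ = arcsin(p_z) ≈ 79.70°, λ = atan2(p_y, p_x) ≈ -8.64°.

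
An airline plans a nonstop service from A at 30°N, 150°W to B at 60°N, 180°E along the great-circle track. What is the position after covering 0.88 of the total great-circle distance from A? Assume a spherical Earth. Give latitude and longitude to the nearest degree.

≈ 57°N, 174°W

The haversine formula gives a central angle δ ≈ 0.630 rad (36.1°) between the endpoints.
Interpolate at f = 0.88 with slerp weights a = sin((1−f)δ)/sin δ ≈ 0.128, b = sin(fδ)/sin δ ≈ 0.894.
p = a·p₁ + b·p₂ ≈ (-0.543, -0.056, 0.838); φ = arcsin(p_z) ≈ 56.92°, λ = atan2(p_y, p_x) ≈ -174.16°.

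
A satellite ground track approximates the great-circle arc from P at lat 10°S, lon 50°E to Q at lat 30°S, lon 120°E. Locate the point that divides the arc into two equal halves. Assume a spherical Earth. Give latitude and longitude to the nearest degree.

≈ lat 24°S, lon 82°E

The haversine formula gives a central angle δ ≈ 1.183 rad (67.8°) between the endpoints.
Interpolate at f = 1/2 with slerp weights a = sin((1−f)δ)/sin δ ≈ 0.602, b = sin(fδ)/sin δ ≈ 0.602.
p = a·p₁ + b·p₂ ≈ (0.120, 0.906, -0.406); φ = arcsin(p_z) ≈ -23.94°, λ = atan2(p_y, p_x) ≈ 82.43°.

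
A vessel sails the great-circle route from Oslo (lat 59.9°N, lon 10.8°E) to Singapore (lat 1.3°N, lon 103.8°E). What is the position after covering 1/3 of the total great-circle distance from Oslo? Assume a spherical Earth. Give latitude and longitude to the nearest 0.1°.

From cos δ = sin φ₁ sin φ₂ + cos φ₁ cos φ₂ cos Δλ, the central angle is δ ≈ 1.577 rad (90.4°).
Interpolate at f = 1/3 with slerp weights a = sin((1−f)δ)/sin δ ≈ 0.868, b = sin(fδ)/sin δ ≈ 0.502.
p = a·p₁ + b·p₂ ≈ (0.308, 0.569, 0.763); φ = arcsin(p_z) ≈ 49.69°, λ = atan2(p_y, p_x) ≈ 61.57°.

≈ lat 49.7°N, lon 61.6°E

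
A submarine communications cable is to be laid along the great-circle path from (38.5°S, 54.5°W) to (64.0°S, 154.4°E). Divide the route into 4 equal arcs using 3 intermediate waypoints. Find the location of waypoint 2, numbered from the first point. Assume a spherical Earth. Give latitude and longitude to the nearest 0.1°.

Write both endpoints as unit vectors p₁, p₂ with components (cos φ cos λ, cos φ sin λ, sin φ).
The central angle between the endpoints is δ = arccos(p₁·p₂) ≈ 1.309 rad (75.0°).
Interpolate at f = 2/4 with slerp weights a = sin((1−f)δ)/sin δ ≈ 0.630, b = sin(fδ)/sin δ ≈ 0.630.
p = a·p₁ + b·p₂ ≈ (0.037, -0.282, -0.959); φ = arcsin(p_z) ≈ -73.47°, λ = atan2(p_y, p_x) ≈ -82.48°.

≈ (73.5°S, 82.5°W)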